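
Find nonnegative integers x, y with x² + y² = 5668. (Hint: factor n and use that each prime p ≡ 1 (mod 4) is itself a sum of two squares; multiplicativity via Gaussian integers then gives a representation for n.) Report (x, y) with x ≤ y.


Step 1: Factor n = 5668 = 2^2 · 13 · 109.
Step 2: Check the mod-4 condition on each prime factor: 2 = 2 (special); 13 ≡ 1 (mod 4), exponent 1; 109 ≡ 1 (mod 4), exponent 1.
All primes ≡ 3 (mod 4) appear to even exponent (or don't appear), so by the two-squares theorem n IS expressible as a sum of two squares.
Step 3: Build a representation. Group n = k² · m with k = 2 and m = 13 · 109 = 1417 (a product of primes ≡ 1 (mod 4)); a representation of m scales to one of n via (k·x)² + (k·y)² = k²(x² + y²). Each prime p ≡ 1 (mod 4) is itself a sum of two squares; find a² by testing p − a² for a perfect square:
  13: 13 − 1² = 12, 13 − 2² = 9 = 3² ⇒ 13 = 2² + 3².
  109: 109 − 1² = 108, 109 − 2² = 105, 109 − 3² = 100 = 10² ⇒ 109 = 3² + 10².
  Combine using the Brahmagupta–Fibonacci identity (a² + b²)(c² + d²) = (ac − bd)² + (ad + bc)² = (ac + bd)² + (ad − bc)²:
  13 · 109 = 1417: from (2² + 3²)(3² + 10²), take (2·3 − 3·10, 2·10 + 3·3) = (6 − 30, 20 + 9) = (-24, 29); dropping signs (only squares matter) gives (24, 29); check 24² + 29² = 576 + 841 = 1417 ✓.
  Scale by k = 2: (2·24, 2·29) = (48, 58).
Step 4: Order so x ≤ y and verify: 48² + 58² = 2304 + 3364 = 5668 = n. ✓

n = 5668 = 48² + 58² (one valid representation with x ≤ y).


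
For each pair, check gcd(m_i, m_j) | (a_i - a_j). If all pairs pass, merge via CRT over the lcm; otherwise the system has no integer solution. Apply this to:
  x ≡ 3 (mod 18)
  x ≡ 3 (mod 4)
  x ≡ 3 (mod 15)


Moduli 18, 4, 15 are not pairwise coprime, so CRT works modulo lcm(m_i) when all pairwise compatibility conditions hold.
Pairwise compatibility: gcd(m_i, m_j) must divide a_i - a_j for every pair.
Merge one congruence at a time:
  Start: x ≡ 3 (mod 18).
  Combine with x ≡ 3 (mod 4): gcd(18, 4) = 2; 3 - 3 = 0, which IS divisible by 2, so compatible.
    Write x = 3 + 18·t and substitute into x ≡ 3 (mod 4): 18·t ≡ 3 − 3 = 0 (mod 4).
    Divide the congruence (and modulus) by g = 2: 9·t ≡ 0 (mod 2).
    Reduce coefficients mod 2: 1·t ≡ 0 (mod 2).
    So t ≡ 0 (mod 2).
    Then x = 3 + 18·0 = 3, valid modulo lcm(18, 4) = 36: x ≡ 3 (mod 36).
  Combine with x ≡ 3 (mod 15): gcd(36, 15) = 3; 3 - 3 = 0, which IS divisible by 3, so compatible.
    Write x = 3 + 36·t and substitute into x ≡ 3 (mod 15): 36·t ≡ 3 − 3 = 0 (mod 15).
    Divide the congruence (and modulus) by g = 3: 12·t ≡ 0 (mod 5).
    Reduce coefficients mod 5: 2·t ≡ 0 (mod 5).
    The inverse of 2 mod 5 is 3 (since 2·3 = 6 = 1·5 + 1), so t ≡ 3·0 = 0 ≡ 0 (mod 5).
    Then x = 3 + 36·0 = 3, valid modulo lcm(36, 15) = 180: x ≡ 3 (mod 180).
Verify: 3 mod 18 = 3, 3 mod 4 = 3, 3 mod 15 = 3.

x ≡ 3 (mod 180).


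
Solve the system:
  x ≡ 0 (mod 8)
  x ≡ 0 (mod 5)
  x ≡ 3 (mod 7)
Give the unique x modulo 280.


Moduli 8, 5, 7 are pairwise coprime; by CRT there is a unique solution modulo M = 8 · 5 · 7 = 280.
Solve pairwise, accumulating the modulus:
  Start with x ≡ 0 (mod 8).
  Combine with x ≡ 0 (mod 5): since gcd(8, 5) = 1, we get a unique residue mod 40.
    Write x = 0 + 8·t and substitute into x ≡ 0 (mod 5): 8·t ≡ 0 − 0 = 0 (mod 5).
    Reduce coefficients mod 5: 3·t ≡ 0 (mod 5).
    The inverse of 3 mod 5 is 2 (since 3·2 = 6 = 1·5 + 1), so t ≡ 2·0 = 0 ≡ 0 (mod 5).
    Then x = 0 + 8·0 = 0, valid modulo lcm(8, 5) = 40: x ≡ 0 (mod 40).
  Combine with x ≡ 3 (mod 7): since gcd(40, 7) = 1, we get a unique residue mod 280.
    Write x = 0 + 40·t and substitute into x ≡ 3 (mod 7): 40·t ≡ 3 − 0 = 3 (mod 7).
    Reduce coefficients mod 7: 5·t ≡ 3 (mod 7).
    The inverse of 5 mod 7 is 3 (since 5·3 = 15 = 2·7 + 1), so t ≡ 3·3 = 9 ≡ 2 (mod 7).
    Then x = 0 + 40·2 = 80, valid modulo lcm(40, 7) = 280: x ≡ 80 (mod 280).
Verify: 80 mod 8 = 0 ✓, 80 mod 5 = 0 ✓, 80 mod 7 = 3 ✓.

x ≡ 80 (mod 280).


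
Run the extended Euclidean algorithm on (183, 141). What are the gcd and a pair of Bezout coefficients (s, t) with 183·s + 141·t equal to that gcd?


Euclidean algorithm on (183, 141) — divide until remainder is 0:
  183 = 1 · 141 + 42
  141 = 3 · 42 + 15
  42 = 2 · 15 + 12
  15 = 1 · 12 + 3
  12 = 4 · 3 + 0
gcd(183, 141) = 3.
Track Bezout coefficients alongside the remainders: start with r₀ = 183 = a·1 + b·0 (s = 1, t = 0) and r₁ = 141 = a·0 + b·1 (s = 0, t = 1); each new remainder r_{k+1} = r_{k-1} − q_k·r_k inherits s_{k+1} = s_{k-1} − q_k·s_k, t_{k+1} = t_{k-1} − q_k·t_k, so r_k = a·s_k + b·t_k at every step:
  q = 1: r = 42, s = 1 − 1·0 = 1, t = 0 − 1·1 = -1  (check: 183·1 + 141·(-1) = 42)
  q = 3: r = 15, s = 0 − 3·1 = -3, t = 1 − 3·(-1) = 4  (check: 183·(-3) + 141·4 = 15)
  q = 2: r = 12, s = 1 − 2·(-3) = 7, t = -1 − 2·4 = -9  (check: 183·7 + 141·(-9) = 12)
  q = 1: r = 3, s = -3 − 1·7 = -10, t = 4 − 1·(-9) = 13  (check: 183·(-10) + 141·13 = 3)
The row with r = 3 (the gcd) gives the Bezout coefficients s = -10, t = 13.
Result: 183 · (-10) + 141 · (13) = 3.

gcd(183, 141) = 3; s = -10, t = 13 (check: 183·(-10) + 141·13 = 3).


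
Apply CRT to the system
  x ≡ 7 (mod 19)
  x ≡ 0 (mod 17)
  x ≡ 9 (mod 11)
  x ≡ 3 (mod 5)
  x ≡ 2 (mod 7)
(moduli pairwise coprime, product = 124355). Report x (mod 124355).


Product of moduli M = 19 · 17 · 11 · 5 · 7 = 124355.
Merge one congruence at a time:
  Start: x ≡ 7 (mod 19).
  Combine with x ≡ 0 (mod 17); new modulus lcm = 323.
    Write x = 7 + 19·t and substitute into x ≡ 0 (mod 17): 19·t ≡ 0 − 7 = -7 (mod 17).
    Reduce coefficients mod 17: 2·t ≡ 10 (mod 17).
    The inverse of 2 mod 17 is 9 (since 2·9 = 18 = 1·17 + 1), so t ≡ 9·10 = 90 ≡ 5 (mod 17).
    Then x = 7 + 19·5 = 102, valid modulo lcm(19, 17) = 323: x ≡ 102 (mod 323).
  Combine with x ≡ 9 (mod 11); new modulus lcm = 3553.
    Write x = 102 + 323·t and substitute into x ≡ 9 (mod 11): 323·t ≡ 9 − 102 = -93 (mod 11).
    Reduce coefficients mod 11: 4·t ≡ 6 (mod 11).
    The inverse of 4 mod 11 is 3 (since 4·3 = 12 = 1·11 + 1), so t ≡ 3·6 = 18 ≡ 7 (mod 11).
    Then x = 102 + 323·7 = 2363, valid modulo lcm(323, 11) = 3553: x ≡ 2363 (mod 3553).
  Combine with x ≡ 3 (mod 5); new modulus lcm = 17765.
    Write x = 2363 + 3553·t and substitute into x ≡ 3 (mod 5): 3553·t ≡ 3 − 2363 = -2360 (mod 5).
    Reduce coefficients mod 5: 3·t ≡ 0 (mod 5).
    The inverse of 3 mod 5 is 2 (since 3·2 = 6 = 1·5 + 1), so t ≡ 2·0 = 0 ≡ 0 (mod 5).
    Then x = 2363 + 3553·0 = 2363, valid modulo lcm(3553, 5) = 17765: x ≡ 2363 (mod 17765).
  Combine with x ≡ 2 (mod 7); new modulus lcm = 124355.
    Write x = 2363 + 17765·t and substitute into x ≡ 2 (mod 7): 17765·t ≡ 2 − 2363 = -2361 (mod 7).
    Reduce coefficients mod 7: 6·t ≡ 5 (mod 7).
    The inverse of 6 mod 7 is 6 (since 6·6 = 36 = 5·7 + 1), so t ≡ 6·5 = 30 ≡ 2 (mod 7).
    Then x = 2363 + 17765·2 = 37893, valid modulo lcm(17765, 7) = 124355: x ≡ 37893 (mod 124355).
Verify against each original: 37893 mod 19 = 7, 37893 mod 17 = 0, 37893 mod 11 = 9, 37893 mod 5 = 3, 37893 mod 7 = 2.

x ≡ 37893 (mod 124355).


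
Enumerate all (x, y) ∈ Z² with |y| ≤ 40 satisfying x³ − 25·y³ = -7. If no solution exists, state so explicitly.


The equation is x³ - 25y³ = -7. For fixed y, x³ = 25·y³ − 7, so a solution requires the RHS to be a perfect cube.
Strategy: iterate y from -40 to 40, compute RHS = 25·y³ − 7, and check whether it is a (positive or negative) perfect cube.
Check small values of y:
  y = 0: RHS = -7 is not a perfect cube.
  y = 1: RHS = 18 is not a perfect cube.
  y = -1: RHS = -32 is not a perfect cube.
  y = 2: RHS = 193 is not a perfect cube.
  y = -2: RHS = -207 is not a perfect cube.
  y = 3: RHS = 668 is not a perfect cube.
  y = -3: RHS = -682 is not a perfect cube.
Continuing the search up to |y| = 40 finds no solutions either.
No (x, y) in the scanned range satisfies the equation.

No integer solutions with |y| ≤ 40.


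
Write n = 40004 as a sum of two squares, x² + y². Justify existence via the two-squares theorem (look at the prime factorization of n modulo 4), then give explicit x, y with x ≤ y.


Step 1: Factor n = 40004 = 2^2 · 73 · 137.
Step 2: Check the mod-4 condition on each prime factor: 2 = 2 (special); 73 ≡ 1 (mod 4), exponent 1; 137 ≡ 1 (mod 4), exponent 1.
All primes ≡ 3 (mod 4) appear to even exponent (or don't appear), so by the two-squares theorem n IS expressible as a sum of two squares.
Step 3: Build a representation. Group n = k² · m with k = 2 and m = 73 · 137 = 10001 (a product of primes ≡ 1 (mod 4)); a representation of m scales to one of n via (k·x)² + (k·y)² = k²(x² + y²). Each prime p ≡ 1 (mod 4) is itself a sum of two squares; find a² by testing p − a² for a perfect square:
  73: 73 − 1² = 72, 73 − 2² = 69, 73 − 3² = 64 = 8² ⇒ 73 = 3² + 8².
  137: 137 − 1² = 136, 137 − 2² = 133, 137 − 3² = 128, 137 − 4² = 121 = 11² ⇒ 137 = 4² + 11².
  Combine using the Brahmagupta–Fibonacci identity (a² + b²)(c² + d²) = (ac − bd)² + (ad + bc)² = (ac + bd)² + (ad − bc)²:
  73 · 137 = 10001: from (3² + 8²)(4² + 11²), take (3·4 − 8·11, 3·11 + 8·4) = (12 − 88, 33 + 32) = (-76, 65); dropping signs (only squares matter) gives (76, 65); check 76² + 65² = 5776 + 4225 = 10001 ✓.
  Scale by k = 2: (2·76, 2·65) = (152, 130).
Step 4: Order so x ≤ y and verify: 130² + 152² = 16900 + 23104 = 40004 = n. ✓

n = 40004 = 130² + 152² (one valid representation with x ≤ y).


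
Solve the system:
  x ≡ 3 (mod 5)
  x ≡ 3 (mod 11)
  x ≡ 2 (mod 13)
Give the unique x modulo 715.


Moduli 5, 11, 13 are pairwise coprime; by CRT there is a unique solution modulo M = 5 · 11 · 13 = 715.
Solve pairwise, accumulating the modulus:
  Start with x ≡ 3 (mod 5).
  Combine with x ≡ 3 (mod 11): since gcd(5, 11) = 1, we get a unique residue mod 55.
    Write x = 3 + 5·t and substitute into x ≡ 3 (mod 11): 5·t ≡ 3 − 3 = 0 (mod 11).
    The inverse of 5 mod 11 is 9 (since 5·9 = 45 = 4·11 + 1), so t ≡ 9·0 = 0 ≡ 0 (mod 11).
    Then x = 3 + 5·0 = 3, valid modulo lcm(5, 11) = 55: x ≡ 3 (mod 55).
  Combine with x ≡ 2 (mod 13): since gcd(55, 13) = 1, we get a unique residue mod 715.
    Write x = 3 + 55·t and substitute into x ≡ 2 (mod 13): 55·t ≡ 2 − 3 = -1 (mod 13).
    Reduce coefficients mod 13: 3·t ≡ 12 (mod 13).
    The inverse of 3 mod 13 is 9 (since 3·9 = 27 = 2·13 + 1), so t ≡ 9·12 = 108 ≡ 4 (mod 13).
    Then x = 3 + 55·4 = 223, valid modulo lcm(55, 13) = 715: x ≡ 223 (mod 715).
Verify: 223 mod 5 = 3 ✓, 223 mod 11 = 3 ✓, 223 mod 13 = 2 ✓.

x ≡ 223 (mod 715).


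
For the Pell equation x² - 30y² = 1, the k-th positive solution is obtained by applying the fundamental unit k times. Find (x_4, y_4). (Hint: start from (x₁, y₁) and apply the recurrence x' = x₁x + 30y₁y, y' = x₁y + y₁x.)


Step 1: Find the fundamental solution (x₁, y₁) of x² - 30y² = 1.
  Expand √30 as a continued fraction. a₀ = ⌊√30⌋ = 5; iterate m_{k+1} = d_k·a_k − m_k, d_{k+1} = (30 − m_{k+1}²)/d_k, a_{k+1} = ⌊(a₀ + m_{k+1})/d_{k+1}⌋ (starting m₀ = 0, d₀ = 1), with convergents p_k = a_k·p_{k-1} + p_{k-2}, q_k = a_k·q_{k-1} + q_{k-2} (p₋₁ = 1, q₋₁ = 0):
  k = 0: a₀ = 5; p₀/q₀ = 5/1; p₀² − 30·q₀² = 25 − 30 = -5.
  k = 1: m = 5, d = 5, a = ⌊(5 + 5)/5⌋ = 2; p/q = (2·5 + 1)/(2·1 + 0) = 11/2; p² − 30·q² = 121 − 120 = 1.
  The first convergent with p² − 30·q² = 1 gives the fundamental solution (x₁, y₁) = (11, 2).
Step 2: Apply the recurrence (x_{n+1}, y_{n+1}) = (x₁x_n + 30y₁y_n, x₁y_n + y₁x_n) repeatedly.
  From (x_1, y_1) = (11, 2): x_2 = 11·11 + 30·2·2 = 241; y_2 = 11·2 + 2·11 = 44.
  From (x_2, y_2) = (241, 44): x_3 = 11·241 + 30·2·44 = 5291; y_3 = 11·44 + 2·241 = 966.
  From (x_3, y_3) = (5291, 966): x_4 = 11·5291 + 30·2·966 = 116161; y_4 = 11·966 + 2·5291 = 21208.
Step 3: Verify x_4² - 30·y_4² = 13493377921 - 13493377920 = 1 (should be 1). ✓

(x_1, y_1) = (11, 2); (x_4, y_4) = (116161, 21208).


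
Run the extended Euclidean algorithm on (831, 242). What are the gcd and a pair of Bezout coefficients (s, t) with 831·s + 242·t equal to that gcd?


Euclidean algorithm on (831, 242) — divide until remainder is 0:
  831 = 3 · 242 + 105
  242 = 2 · 105 + 32
  105 = 3 · 32 + 9
  32 = 3 · 9 + 5
  9 = 1 · 5 + 4
  5 = 1 · 4 + 1
  4 = 4 · 1 + 0
gcd(831, 242) = 1.
Track Bezout coefficients alongside the remainders: start with r₀ = 831 = a·1 + b·0 (s = 1, t = 0) and r₁ = 242 = a·0 + b·1 (s = 0, t = 1); each new remainder r_{k+1} = r_{k-1} − q_k·r_k inherits s_{k+1} = s_{k-1} − q_k·s_k, t_{k+1} = t_{k-1} − q_k·t_k, so r_k = a·s_k + b·t_k at every step:
  q = 3: r = 105, s = 1 − 3·0 = 1, t = 0 − 3·1 = -3  (check: 831·1 + 242·(-3) = 105)
  q = 2: r = 32, s = 0 − 2·1 = -2, t = 1 − 2·(-3) = 7  (check: 831·(-2) + 242·7 = 32)
  q = 3: r = 9, s = 1 − 3·(-2) = 7, t = -3 − 3·7 = -24  (check: 831·7 + 242·(-24) = 9)
  q = 3: r = 5, s = -2 − 3·7 = -23, t = 7 − 3·(-24) = 79  (check: 831·(-23) + 242·79 = 5)
  q = 1: r = 4, s = 7 − 1·(-23) = 30, t = -24 − 1·79 = -103  (check: 831·30 + 242·(-103) = 4)
  q = 1: r = 1, s = -23 − 1·30 = -53, t = 79 − 1·(-103) = 182  (check: 831·(-53) + 242·182 = 1)
The row with r = 1 (the gcd) gives the Bezout coefficients s = -53, t = 182.
Result: 831 · (-53) + 242 · (182) = 1.

gcd(831, 242) = 1; s = -53, t = 182 (check: 831·(-53) + 242·182 = 1).


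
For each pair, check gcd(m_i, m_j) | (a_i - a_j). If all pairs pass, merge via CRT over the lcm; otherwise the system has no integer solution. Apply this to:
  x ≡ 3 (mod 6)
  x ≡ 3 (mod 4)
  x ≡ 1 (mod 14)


Moduli 6, 4, 14 are not pairwise coprime, so CRT works modulo lcm(m_i) when all pairwise compatibility conditions hold.
Pairwise compatibility: gcd(m_i, m_j) must divide a_i - a_j for every pair.
Merge one congruence at a time:
  Start: x ≡ 3 (mod 6).
  Combine with x ≡ 3 (mod 4): gcd(6, 4) = 2; 3 - 3 = 0, which IS divisible by 2, so compatible.
    Write x = 3 + 6·t and substitute into x ≡ 3 (mod 4): 6·t ≡ 3 − 3 = 0 (mod 4).
    Divide the congruence (and modulus) by g = 2: 3·t ≡ 0 (mod 2).
    Reduce coefficients mod 2: 1·t ≡ 0 (mod 2).
    So t ≡ 0 (mod 2).
    Then x = 3 + 6·0 = 3, valid modulo lcm(6, 4) = 12: x ≡ 3 (mod 12).
  Combine with x ≡ 1 (mod 14): gcd(12, 14) = 2; 1 - 3 = -2, which IS divisible by 2, so compatible.
    Write x = 3 + 12·t and substitute into x ≡ 1 (mod 14): 12·t ≡ 1 − 3 = -2 (mod 14).
    Divide the congruence (and modulus) by g = 2: 6·t ≡ -1 (mod 7).
    Reduce coefficients mod 7: 6·t ≡ 6 (mod 7).
    The inverse of 6 mod 7 is 6 (since 6·6 = 36 = 5·7 + 1), so t ≡ 6·6 = 36 ≡ 1 (mod 7).
    Then x = 3 + 12·1 = 15, valid modulo lcm(12, 14) = 84: x ≡ 15 (mod 84).
Verify: 15 mod 6 = 3, 15 mod 4 = 3, 15 mod 14 = 1.

x ≡ 15 (mod 84).


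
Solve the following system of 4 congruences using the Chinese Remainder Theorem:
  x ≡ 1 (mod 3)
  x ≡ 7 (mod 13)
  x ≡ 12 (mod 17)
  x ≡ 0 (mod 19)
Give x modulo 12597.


Product of moduli M = 3 · 13 · 17 · 19 = 12597.
Merge one congruence at a time:
  Start: x ≡ 1 (mod 3).
  Combine with x ≡ 7 (mod 13); new modulus lcm = 39.
    Write x = 1 + 3·t and substitute into x ≡ 7 (mod 13): 3·t ≡ 7 − 1 = 6 (mod 13).
    The inverse of 3 mod 13 is 9 (since 3·9 = 27 = 2·13 + 1), so t ≡ 9·6 = 54 ≡ 2 (mod 13).
    Then x = 1 + 3·2 = 7, valid modulo lcm(3, 13) = 39: x ≡ 7 (mod 39).
  Combine with x ≡ 12 (mod 17); new modulus lcm = 663.
    Write x = 7 + 39·t and substitute into x ≡ 12 (mod 17): 39·t ≡ 12 − 7 = 5 (mod 17).
    Reduce coefficients mod 17: 5·t ≡ 5 (mod 17).
    The inverse of 5 mod 17 is 7 (since 5·7 = 35 = 2·17 + 1), so t ≡ 7·5 = 35 ≡ 1 (mod 17).
    Then x = 7 + 39·1 = 46, valid modulo lcm(39, 17) = 663: x ≡ 46 (mod 663).
  Combine with x ≡ 0 (mod 19); new modulus lcm = 12597.
    Write x = 46 + 663·t and substitute into x ≡ 0 (mod 19): 663·t ≡ 0 − 46 = -46 (mod 19).
    Reduce coefficients mod 19: 17·t ≡ 11 (mod 19).
    The inverse of 17 mod 19 is 9 (since 17·9 = 153 = 8·19 + 1), so t ≡ 9·11 = 99 ≡ 4 (mod 19).
    Then x = 46 + 663·4 = 2698, valid modulo lcm(663, 19) = 12597: x ≡ 2698 (mod 12597).
Verify against each original: 2698 mod 3 = 1, 2698 mod 13 = 7, 2698 mod 17 = 12, 2698 mod 19 = 0.

x ≡ 2698 (mod 12597).


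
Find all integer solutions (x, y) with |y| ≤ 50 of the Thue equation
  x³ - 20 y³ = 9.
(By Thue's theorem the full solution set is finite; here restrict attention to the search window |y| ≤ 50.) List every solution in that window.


The equation is x³ - 20y³ = 9. For fixed y, x³ = 20·y³ + 9, so a solution requires the RHS to be a perfect cube.
Strategy: iterate y from -50 to 50, compute RHS = 20·y³ + 9, and check whether it is a (positive or negative) perfect cube.
Check small values of y:
  y = 0: RHS = 9 is not a perfect cube.
  y = 1: RHS = 29 is not a perfect cube.
  y = -1: RHS = -11 is not a perfect cube.
  y = 2: RHS = 169 is not a perfect cube.
  y = -2: RHS = -151 is not a perfect cube.
  y = 3: RHS = 549 is not a perfect cube.
  y = -3: RHS = -531 is not a perfect cube.
Continuing the search up to |y| = 50 finds no solutions either.
No (x, y) in the scanned range satisfies the equation.

No integer solutions with |y| ≤ 50.


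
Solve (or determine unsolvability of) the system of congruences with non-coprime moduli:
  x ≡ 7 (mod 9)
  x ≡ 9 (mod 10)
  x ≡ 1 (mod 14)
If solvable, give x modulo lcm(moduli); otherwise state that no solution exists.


Moduli 9, 10, 14 are not pairwise coprime, so CRT works modulo lcm(m_i) when all pairwise compatibility conditions hold.
Pairwise compatibility: gcd(m_i, m_j) must divide a_i - a_j for every pair.
Merge one congruence at a time:
  Start: x ≡ 7 (mod 9).
  Combine with x ≡ 9 (mod 10): gcd(9, 10) = 1; 9 - 7 = 2, which IS divisible by 1, so compatible.
    Write x = 7 + 9·t and substitute into x ≡ 9 (mod 10): 9·t ≡ 9 − 7 = 2 (mod 10).
    The inverse of 9 mod 10 is 9 (since 9·9 = 81 = 8·10 + 1), so t ≡ 9·2 = 18 ≡ 8 (mod 10).
    Then x = 7 + 9·8 = 79, valid modulo lcm(9, 10) = 90: x ≡ 79 (mod 90).
  Combine with x ≡ 1 (mod 14): gcd(90, 14) = 2; 1 - 79 = -78, which IS divisible by 2, so compatible.
    Write x = 79 + 90·t and substitute into x ≡ 1 (mod 14): 90·t ≡ 1 − 79 = -78 (mod 14).
    Divide the congruence (and modulus) by g = 2: 45·t ≡ -39 (mod 7).
    Reduce coefficients mod 7: 3·t ≡ 3 (mod 7).
    The inverse of 3 mod 7 is 5 (since 3·5 = 15 = 2·7 + 1), so t ≡ 5·3 = 15 ≡ 1 (mod 7).
    Then x = 79 + 90·1 = 169, valid modulo lcm(90, 14) = 630: x ≡ 169 (mod 630).
Verify: 169 mod 9 = 7, 169 mod 10 = 9, 169 mod 14 = 1.

x ≡ 169 (mod 630).


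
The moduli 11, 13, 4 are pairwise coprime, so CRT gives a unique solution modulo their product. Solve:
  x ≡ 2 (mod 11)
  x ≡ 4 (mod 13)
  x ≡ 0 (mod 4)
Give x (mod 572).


Moduli 11, 13, 4 are pairwise coprime; by CRT there is a unique solution modulo M = 11 · 13 · 4 = 572.
Solve pairwise, accumulating the modulus:
  Start with x ≡ 2 (mod 11).
  Combine with x ≡ 4 (mod 13): since gcd(11, 13) = 1, we get a unique residue mod 143.
    Write x = 2 + 11·t and substitute into x ≡ 4 (mod 13): 11·t ≡ 4 − 2 = 2 (mod 13).
    The inverse of 11 mod 13 is 6 (since 11·6 = 66 = 5·13 + 1), so t ≡ 6·2 = 12 ≡ 12 (mod 13).
    Then x = 2 + 11·12 = 134, valid modulo lcm(11, 13) = 143: x ≡ 134 (mod 143).
  Combine with x ≡ 0 (mod 4): since gcd(143, 4) = 1, we get a unique residue mod 572.
    Write x = 134 + 143·t and substitute into x ≡ 0 (mod 4): 143·t ≡ 0 − 134 = -134 (mod 4).
    Reduce coefficients mod 4: 3·t ≡ 2 (mod 4).
    The inverse of 3 mod 4 is 3 (since 3·3 = 9 = 2·4 + 1), so t ≡ 3·2 = 6 ≡ 2 (mod 4).
    Then x = 134 + 143·2 = 420, valid modulo lcm(143, 4) = 572: x ≡ 420 (mod 572).
Verify: 420 mod 11 = 2 ✓, 420 mod 13 = 4 ✓, 420 mod 4 = 0 ✓.

x ≡ 420 (mod 572).


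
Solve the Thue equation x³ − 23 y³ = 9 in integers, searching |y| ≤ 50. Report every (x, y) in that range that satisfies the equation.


The equation is x³ - 23y³ = 9. For fixed y, x³ = 23·y³ + 9, so a solution requires the RHS to be a perfect cube.
Strategy: iterate y from -50 to 50, compute RHS = 23·y³ + 9, and check whether it is a (positive or negative) perfect cube.
Check small values of y:
  y = 0: RHS = 9 is not a perfect cube.
  y = 1: RHS = 32 is not a perfect cube.
  y = -1: RHS = -14 is not a perfect cube.
  y = 2: RHS = 193 is not a perfect cube.
  y = -2: RHS = -175 is not a perfect cube.
  y = 3: RHS = 630 is not a perfect cube.
  y = -3: RHS = -612 is not a perfect cube.
Continuing the search up to |y| = 50 finds no solutions either.
No (x, y) in the scanned range satisfies the equation.

No integer solutions with |y| ≤ 50.


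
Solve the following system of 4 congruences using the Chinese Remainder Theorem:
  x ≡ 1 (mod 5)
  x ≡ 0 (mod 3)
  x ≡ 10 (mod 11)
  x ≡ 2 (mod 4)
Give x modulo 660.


Product of moduli M = 5 · 3 · 11 · 4 = 660.
Merge one congruence at a time:
  Start: x ≡ 1 (mod 5).
  Combine with x ≡ 0 (mod 3); new modulus lcm = 15.
    Write x = 1 + 5·t and substitute into x ≡ 0 (mod 3): 5·t ≡ 0 − 1 = -1 (mod 3).
    Reduce coefficients mod 3: 2·t ≡ 2 (mod 3).
    The inverse of 2 mod 3 is 2 (since 2·2 = 4 = 1·3 + 1), so t ≡ 2·2 = 4 ≡ 1 (mod 3).
    Then x = 1 + 5·1 = 6, valid modulo lcm(5, 3) = 15: x ≡ 6 (mod 15).
  Combine with x ≡ 10 (mod 11); new modulus lcm = 165.
    Write x = 6 + 15·t and substitute into x ≡ 10 (mod 11): 15·t ≡ 10 − 6 = 4 (mod 11).
    Reduce coefficients mod 11: 4·t ≡ 4 (mod 11).
    The inverse of 4 mod 11 is 3 (since 4·3 = 12 = 1·11 + 1), so t ≡ 3·4 = 12 ≡ 1 (mod 11).
    Then x = 6 + 15·1 = 21, valid modulo lcm(15, 11) = 165: x ≡ 21 (mod 165).
  Combine with x ≡ 2 (mod 4); new modulus lcm = 660.
    Write x = 21 + 165·t and substitute into x ≡ 2 (mod 4): 165·t ≡ 2 − 21 = -19 (mod 4).
    Reduce coefficients mod 4: 1·t ≡ 1 (mod 4).
    So t ≡ 1 (mod 4).
    Then x = 21 + 165·1 = 186, valid modulo lcm(165, 4) = 660: x ≡ 186 (mod 660).
Verify against each original: 186 mod 5 = 1, 186 mod 3 = 0, 186 mod 11 = 10, 186 mod 4 = 2.

x ≡ 186 (mod 660).


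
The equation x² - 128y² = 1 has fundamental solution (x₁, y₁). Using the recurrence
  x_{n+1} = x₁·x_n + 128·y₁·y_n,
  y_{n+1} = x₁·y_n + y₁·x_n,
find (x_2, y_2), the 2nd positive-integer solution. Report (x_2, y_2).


Step 1: Find the fundamental solution (x₁, y₁) of x² - 128y² = 1.
  Expand √128 as a continued fraction. a₀ = ⌊√128⌋ = 11; iterate m_{k+1} = d_k·a_k − m_k, d_{k+1} = (128 − m_{k+1}²)/d_k, a_{k+1} = ⌊(a₀ + m_{k+1})/d_{k+1}⌋ (starting m₀ = 0, d₀ = 1), with convergents p_k = a_k·p_{k-1} + p_{k-2}, q_k = a_k·q_{k-1} + q_{k-2} (p₋₁ = 1, q₋₁ = 0):
  k = 0: a₀ = 11; p₀/q₀ = 11/1; p₀² − 128·q₀² = 121 − 128 = -7.
  k = 1: m = 11, d = 7, a = ⌊(11 + 11)/7⌋ = 3; p/q = (3·11 + 1)/(3·1 + 0) = 34/3; p² − 128·q² = 1156 − 1152 = 4.
  k = 2: m = 10, d = 4, a = ⌊(11 + 10)/4⌋ = 5; p/q = (5·34 + 11)/(5·3 + 1) = 181/16; p² − 128·q² = 32761 − 32768 = -7.
  k = 3: m = 10, d = 7, a = ⌊(11 + 10)/7⌋ = 3; p/q = (3·181 + 34)/(3·16 + 3) = 577/51; p² − 128·q² = 332929 − 332928 = 1.
  The first convergent with p² − 128·q² = 1 gives the fundamental solution (x₁, y₁) = (577, 51).
Step 2: Apply the recurrence (x_{n+1}, y_{n+1}) = (x₁x_n + 128y₁y_n, x₁y_n + y₁x_n) repeatedly.
  From (x_1, y_1) = (577, 51): x_2 = 577·577 + 128·51·51 = 665857; y_2 = 577·51 + 51·577 = 58854.
Step 3: Verify x_2² - 128·y_2² = 443365544449 - 443365544448 = 1 (should be 1). ✓

(x_1, y_1) = (577, 51); (x_2, y_2) = (665857, 58854).


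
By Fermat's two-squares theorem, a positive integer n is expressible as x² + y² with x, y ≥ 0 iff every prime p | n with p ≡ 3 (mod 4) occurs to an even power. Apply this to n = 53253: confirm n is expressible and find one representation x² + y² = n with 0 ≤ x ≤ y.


Step 1: Factor n = 53253 = 3^2 · 61 · 97.
Step 2: Check the mod-4 condition on each prime factor: 3 ≡ 3 (mod 4), exponent 2 (must be even); 61 ≡ 1 (mod 4), exponent 1; 97 ≡ 1 (mod 4), exponent 1.
All primes ≡ 3 (mod 4) appear to even exponent (or don't appear), so by the two-squares theorem n IS expressible as a sum of two squares.
Step 3: Build a representation. Group n = k² · m with k = 3 and m = 61 · 97 = 5917 (a product of primes ≡ 1 (mod 4)); a representation of m scales to one of n via (k·x)² + (k·y)² = k²(x² + y²). Each prime p ≡ 1 (mod 4) is itself a sum of two squares; find a² by testing p − a² for a perfect square:
  61: 61 − 1² = 60, 61 − 2² = 57, 61 − 3² = 52, 61 − 4² = 45, 61 − 5² = 36 = 6² ⇒ 61 = 5² + 6².
  97: 97 − 1² = 96, 97 − 2² = 93, 97 − 3² = 88, 97 − 4² = 81 = 9² ⇒ 97 = 4² + 9².
  Combine using the Brahmagupta–Fibonacci identity (a² + b²)(c² + d²) = (ac − bd)² + (ad + bc)² = (ac + bd)² + (ad − bc)²:
  61 · 97 = 5917: from (5² + 6²)(4² + 9²), take (5·4 − 6·9, 5·9 + 6·4) = (20 − 54, 45 + 24) = (-34, 69); dropping signs (only squares matter) gives (34, 69); check 34² + 69² = 1156 + 4761 = 5917 ✓.
  Scale by k = 3: (3·34, 3·69) = (102, 207).
Step 4: Order so x ≤ y and verify: 102² + 207² = 10404 + 42849 = 53253 = n. ✓

n = 53253 = 102² + 207² (one valid representation with x ≤ y).


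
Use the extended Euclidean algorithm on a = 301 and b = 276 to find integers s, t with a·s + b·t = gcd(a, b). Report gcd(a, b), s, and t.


Euclidean algorithm on (301, 276) — divide until remainder is 0:
  301 = 1 · 276 + 25
  276 = 11 · 25 + 1
  25 = 25 · 1 + 0
gcd(301, 276) = 1.
Track Bezout coefficients alongside the remainders: start with r₀ = 301 = a·1 + b·0 (s = 1, t = 0) and r₁ = 276 = a·0 + b·1 (s = 0, t = 1); each new remainder r_{k+1} = r_{k-1} − q_k·r_k inherits s_{k+1} = s_{k-1} − q_k·s_k, t_{k+1} = t_{k-1} − q_k·t_k, so r_k = a·s_k + b·t_k at every step:
  q = 1: r = 25, s = 1 − 1·0 = 1, t = 0 − 1·1 = -1  (check: 301·1 + 276·(-1) = 25)
  q = 11: r = 1, s = 0 − 11·1 = -11, t = 1 − 11·(-1) = 12  (check: 301·(-11) + 276·12 = 1)
The row with r = 1 (the gcd) gives the Bezout coefficients s = -11, t = 12.
Result: 301 · (-11) + 276 · (12) = 1.

gcd(301, 276) = 1; s = -11, t = 12 (check: 301·(-11) + 276·12 = 1).


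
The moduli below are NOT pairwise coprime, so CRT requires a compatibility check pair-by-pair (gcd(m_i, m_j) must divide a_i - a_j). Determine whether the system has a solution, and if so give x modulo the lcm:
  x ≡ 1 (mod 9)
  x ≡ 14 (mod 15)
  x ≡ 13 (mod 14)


Moduli 9, 15, 14 are not pairwise coprime, so CRT works modulo lcm(m_i) when all pairwise compatibility conditions hold.
Pairwise compatibility: gcd(m_i, m_j) must divide a_i - a_j for every pair.
Merge one congruence at a time:
  Start: x ≡ 1 (mod 9).
  Combine with x ≡ 14 (mod 15): gcd(9, 15) = 3, and 14 - 1 = 13 is NOT divisible by 3.
    ⇒ system is inconsistent (no integer solution).

No solution (the system is inconsistent).


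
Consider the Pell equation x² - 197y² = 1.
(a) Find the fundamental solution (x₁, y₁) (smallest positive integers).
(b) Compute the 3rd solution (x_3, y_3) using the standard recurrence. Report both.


Step 1: Find the fundamental solution (x₁, y₁) of x² - 197y² = 1.
  Expand √197 as a continued fraction. a₀ = ⌊√197⌋ = 14; iterate m_{k+1} = d_k·a_k − m_k, d_{k+1} = (197 − m_{k+1}²)/d_k, a_{k+1} = ⌊(a₀ + m_{k+1})/d_{k+1}⌋ (starting m₀ = 0, d₀ = 1), with convergents p_k = a_k·p_{k-1} + p_{k-2}, q_k = a_k·q_{k-1} + q_{k-2} (p₋₁ = 1, q₋₁ = 0):
  k = 0: a₀ = 14; p₀/q₀ = 14/1; p₀² − 197·q₀² = 196 − 197 = -1.
  k = 1: m = 14, d = 1, a = ⌊(14 + 14)/1⌋ = 28; p/q = (28·14 + 1)/(28·1 + 0) = 393/28; p² − 197·q² = 154449 − 154448 = 1.
  The first convergent with p² − 197·q² = 1 gives the fundamental solution (x₁, y₁) = (393, 28).
Step 2: Apply the recurrence (x_{n+1}, y_{n+1}) = (x₁x_n + 197y₁y_n, x₁y_n + y₁x_n) repeatedly.
  From (x_1, y_1) = (393, 28): x_2 = 393·393 + 197·28·28 = 308897; y_2 = 393·28 + 28·393 = 22008.
  From (x_2, y_2) = (308897, 22008): x_3 = 393·308897 + 197·28·22008 = 242792649; y_3 = 393·22008 + 28·308897 = 17298260.
Step 3: Verify x_3² - 197·y_3² = 58948270408437201 - 58948270408437200 = 1 (should be 1). ✓

(x_1, y_1) = (393, 28); (x_3, y_3) = (242792649, 17298260).


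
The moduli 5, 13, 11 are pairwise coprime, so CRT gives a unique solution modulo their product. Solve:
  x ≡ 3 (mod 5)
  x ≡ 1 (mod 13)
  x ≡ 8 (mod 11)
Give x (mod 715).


Moduli 5, 13, 11 are pairwise coprime; by CRT there is a unique solution modulo M = 5 · 13 · 11 = 715.
Solve pairwise, accumulating the modulus:
  Start with x ≡ 3 (mod 5).
  Combine with x ≡ 1 (mod 13): since gcd(5, 13) = 1, we get a unique residue mod 65.
    Write x = 3 + 5·t and substitute into x ≡ 1 (mod 13): 5·t ≡ 1 − 3 = -2 (mod 13).
    Reduce coefficients mod 13: 5·t ≡ 11 (mod 13).
    The inverse of 5 mod 13 is 8 (since 5·8 = 40 = 3·13 + 1), so t ≡ 8·11 = 88 ≡ 10 (mod 13).
    Then x = 3 + 5·10 = 53, valid modulo lcm(5, 13) = 65: x ≡ 53 (mod 65).
  Combine with x ≡ 8 (mod 11): since gcd(65, 11) = 1, we get a unique residue mod 715.
    Write x = 53 + 65·t and substitute into x ≡ 8 (mod 11): 65·t ≡ 8 − 53 = -45 (mod 11).
    Reduce coefficients mod 11: 10·t ≡ 10 (mod 11).
    The inverse of 10 mod 11 is 10 (since 10·10 = 100 = 9·11 + 1), so t ≡ 10·10 = 100 ≡ 1 (mod 11).
    Then x = 53 + 65·1 = 118, valid modulo lcm(65, 11) = 715: x ≡ 118 (mod 715).
Verify: 118 mod 5 = 3 ✓, 118 mod 13 = 1 ✓, 118 mod 11 = 8 ✓.

x ≡ 118 (mod 715).


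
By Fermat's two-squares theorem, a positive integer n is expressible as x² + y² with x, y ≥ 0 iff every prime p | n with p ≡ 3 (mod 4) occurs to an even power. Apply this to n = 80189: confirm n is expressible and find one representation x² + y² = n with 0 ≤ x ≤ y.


Step 1: Factor n = 80189 = 17 · 53 · 89.
Step 2: Check the mod-4 condition on each prime factor: 17 ≡ 1 (mod 4), exponent 1; 53 ≡ 1 (mod 4), exponent 1; 89 ≡ 1 (mod 4), exponent 1.
All primes ≡ 3 (mod 4) appear to even exponent (or don't appear), so by the two-squares theorem n IS expressible as a sum of two squares.
Step 3: Build a representation. Here n = 17 · 53 · 89 is a product of primes ≡ 1 (mod 4). Each prime p ≡ 1 (mod 4) is itself a sum of two squares; find a² by testing p − a² for a perfect square:
  17: 17 − 1² = 16 = 4² ⇒ 17 = 1² + 4².
  53: 53 − 1² = 52, 53 − 2² = 49 = 7² ⇒ 53 = 2² + 7².
  89: 89 − 1² = 88, 89 − 2² = 85, 89 − 3² = 80, 89 − 4² = 73, 89 − 5² = 64 = 8² ⇒ 89 = 5² + 8².
  Combine using the Brahmagupta–Fibonacci identity (a² + b²)(c² + d²) = (ac − bd)² + (ad + bc)² = (ac + bd)² + (ad − bc)²:
  17 · 53 = 901: from (1² + 4²)(2² + 7²), take (1·2 − 4·7, 1·7 + 4·2) = (2 − 28, 7 + 8) = (-26, 15); dropping signs (only squares matter) gives (26, 15); check 26² + 15² = 676 + 225 = 901 ✓.
  901 · 89 = 80189: from (26² + 15²)(5² + 8²), take (26·5 − 15·8, 26·8 + 15·5) = (130 − 120, 208 + 75) = (10, 283); check 10² + 283² = 100 + 80089 = 80189 ✓.
Step 4: Order so x ≤ y and verify: 10² + 283² = 100 + 80089 = 80189 = n. ✓

n = 80189 = 10² + 283² (one valid representation with x ≤ y).


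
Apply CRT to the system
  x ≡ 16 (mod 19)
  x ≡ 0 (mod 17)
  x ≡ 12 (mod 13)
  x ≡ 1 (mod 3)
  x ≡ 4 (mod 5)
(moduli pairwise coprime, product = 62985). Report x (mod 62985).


Product of moduli M = 19 · 17 · 13 · 3 · 5 = 62985.
Merge one congruence at a time:
  Start: x ≡ 16 (mod 19).
  Combine with x ≡ 0 (mod 17); new modulus lcm = 323.
    Write x = 16 + 19·t and substitute into x ≡ 0 (mod 17): 19·t ≡ 0 − 16 = -16 (mod 17).
    Reduce coefficients mod 17: 2·t ≡ 1 (mod 17).
    The inverse of 2 mod 17 is 9 (since 2·9 = 18 = 1·17 + 1), so t ≡ 9·1 = 9 ≡ 9 (mod 17).
    Then x = 16 + 19·9 = 187, valid modulo lcm(19, 17) = 323: x ≡ 187 (mod 323).
  Combine with x ≡ 12 (mod 13); new modulus lcm = 4199.
    Write x = 187 + 323·t and substitute into x ≡ 12 (mod 13): 323·t ≡ 12 − 187 = -175 (mod 13).
    Reduce coefficients mod 13: 11·t ≡ 7 (mod 13).
    The inverse of 11 mod 13 is 6 (since 11·6 = 66 = 5·13 + 1), so t ≡ 6·7 = 42 ≡ 3 (mod 13).
    Then x = 187 + 323·3 = 1156, valid modulo lcm(323, 13) = 4199: x ≡ 1156 (mod 4199).
  Combine with x ≡ 1 (mod 3); new modulus lcm = 12597.
    Write x = 1156 + 4199·t and substitute into x ≡ 1 (mod 3): 4199·t ≡ 1 − 1156 = -1155 (mod 3).
    Reduce coefficients mod 3: 2·t ≡ 0 (mod 3).
    The inverse of 2 mod 3 is 2 (since 2·2 = 4 = 1·3 + 1), so t ≡ 2·0 = 0 ≡ 0 (mod 3).
    Then x = 1156 + 4199·0 = 1156, valid modulo lcm(4199, 3) = 12597: x ≡ 1156 (mod 12597).
  Combine with x ≡ 4 (mod 5); new modulus lcm = 62985.
    Write x = 1156 + 12597·t and substitute into x ≡ 4 (mod 5): 12597·t ≡ 4 − 1156 = -1152 (mod 5).
    Reduce coefficients mod 5: 2·t ≡ 3 (mod 5).
    The inverse of 2 mod 5 is 3 (since 2·3 = 6 = 1·5 + 1), so t ≡ 3·3 = 9 ≡ 4 (mod 5).
    Then x = 1156 + 12597·4 = 51544, valid modulo lcm(12597, 5) = 62985: x ≡ 51544 (mod 62985).
Verify against each original: 51544 mod 19 = 16, 51544 mod 17 = 0, 51544 mod 13 = 12, 51544 mod 3 = 1, 51544 mod 5 = 4.

x ≡ 51544 (mod 62985).


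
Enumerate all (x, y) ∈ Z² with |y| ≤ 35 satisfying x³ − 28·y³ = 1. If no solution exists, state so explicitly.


The equation is x³ - 28y³ = 1. For fixed y, x³ = 28·y³ + 1, so a solution requires the RHS to be a perfect cube.
Strategy: iterate y from -35 to 35, compute RHS = 28·y³ + 1, and check whether it is a (positive or negative) perfect cube.
Check small values of y:
  y = 0: RHS = 1 = (1)³ ⇒ x = 1 works.
  y = 1: RHS = 29 is not a perfect cube.
  y = -1: RHS = -27 = (-3)³ ⇒ x = -3 works.
  y = 2: RHS = 225 is not a perfect cube.
  y = -2: RHS = -223 is not a perfect cube.
  y = 3: RHS = 757 is not a perfect cube.
  y = -3: RHS = -755 is not a perfect cube.
Continuing the search up to |y| = 35 finds no further solutions beyond those listed.
Collected solutions: (1, 0), (-3, -1).

Solutions (with |y| ≤ 35): (1, 0), (-3, -1).


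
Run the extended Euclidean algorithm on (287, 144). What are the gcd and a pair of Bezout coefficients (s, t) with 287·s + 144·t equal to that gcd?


Euclidean algorithm on (287, 144) — divide until remainder is 0:
  287 = 1 · 144 + 143
  144 = 1 · 143 + 1
  143 = 143 · 1 + 0
gcd(287, 144) = 1.
Track Bezout coefficients alongside the remainders: start with r₀ = 287 = a·1 + b·0 (s = 1, t = 0) and r₁ = 144 = a·0 + b·1 (s = 0, t = 1); each new remainder r_{k+1} = r_{k-1} − q_k·r_k inherits s_{k+1} = s_{k-1} − q_k·s_k, t_{k+1} = t_{k-1} − q_k·t_k, so r_k = a·s_k + b·t_k at every step:
  q = 1: r = 143, s = 1 − 1·0 = 1, t = 0 − 1·1 = -1  (check: 287·1 + 144·(-1) = 143)
  q = 1: r = 1, s = 0 − 1·1 = -1, t = 1 − 1·(-1) = 2  (check: 287·(-1) + 144·2 = 1)
The row with r = 1 (the gcd) gives the Bezout coefficients s = -1, t = 2.
Result: 287 · (-1) + 144 · (2) = 1.

gcd(287, 144) = 1; s = -1, t = 2 (check: 287·(-1) + 144·2 = 1).


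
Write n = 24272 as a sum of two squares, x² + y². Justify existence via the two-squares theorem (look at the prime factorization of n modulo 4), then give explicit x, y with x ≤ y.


Step 1: Factor n = 24272 = 2^4 · 37 · 41.
Step 2: Check the mod-4 condition on each prime factor: 2 = 2 (special); 37 ≡ 1 (mod 4), exponent 1; 41 ≡ 1 (mod 4), exponent 1.
All primes ≡ 3 (mod 4) appear to even exponent (or don't appear), so by the two-squares theorem n IS expressible as a sum of two squares.
Step 3: Build a representation. Group n = k² · m with k = 4 and m = 37 · 41 = 1517 (a product of primes ≡ 1 (mod 4)); a representation of m scales to one of n via (k·x)² + (k·y)² = k²(x² + y²). Each prime p ≡ 1 (mod 4) is itself a sum of two squares; find a² by testing p − a² for a perfect square:
  37: 37 − 1² = 36 = 6² ⇒ 37 = 1² + 6².
  41: 41 − 1² = 40, 41 − 2² = 37, 41 − 3² = 32, 41 − 4² = 25 = 5² ⇒ 41 = 4² + 5².
  Combine using the Brahmagupta–Fibonacci identity (a² + b²)(c² + d²) = (ac − bd)² + (ad + bc)² = (ac + bd)² + (ad − bc)²:
  37 · 41 = 1517: from (1² + 6²)(4² + 5²), take (1·4 − 6·5, 1·5 + 6·4) = (4 − 30, 5 + 24) = (-26, 29); dropping signs (only squares matter) gives (26, 29); check 26² + 29² = 676 + 841 = 1517 ✓.
  Scale by k = 4: (4·26, 4·29) = (104, 116).
Step 4: Order so x ≤ y and verify: 104² + 116² = 10816 + 13456 = 24272 = n. ✓

n = 24272 = 104² + 116² (one valid representation with x ≤ y).


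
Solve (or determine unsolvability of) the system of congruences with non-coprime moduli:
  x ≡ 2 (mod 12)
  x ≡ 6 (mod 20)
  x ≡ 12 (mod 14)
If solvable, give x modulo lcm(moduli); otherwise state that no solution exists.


Moduli 12, 20, 14 are not pairwise coprime, so CRT works modulo lcm(m_i) when all pairwise compatibility conditions hold.
Pairwise compatibility: gcd(m_i, m_j) must divide a_i - a_j for every pair.
Merge one congruence at a time:
  Start: x ≡ 2 (mod 12).
  Combine with x ≡ 6 (mod 20): gcd(12, 20) = 4; 6 - 2 = 4, which IS divisible by 4, so compatible.
    Write x = 2 + 12·t and substitute into x ≡ 6 (mod 20): 12·t ≡ 6 − 2 = 4 (mod 20).
    Divide the congruence (and modulus) by g = 4: 3·t ≡ 1 (mod 5).
    The inverse of 3 mod 5 is 2 (since 3·2 = 6 = 1·5 + 1), so t ≡ 2·1 = 2 ≡ 2 (mod 5).
    Then x = 2 + 12·2 = 26, valid modulo lcm(12, 20) = 60: x ≡ 26 (mod 60).
  Combine with x ≡ 12 (mod 14): gcd(60, 14) = 2; 12 - 26 = -14, which IS divisible by 2, so compatible.
    Write x = 26 + 60·t and substitute into x ≡ 12 (mod 14): 60·t ≡ 12 − 26 = -14 (mod 14).
    Divide the congruence (and modulus) by g = 2: 30·t ≡ -7 (mod 7).
    Reduce coefficients mod 7: 2·t ≡ 0 (mod 7).
    The inverse of 2 mod 7 is 4 (since 2·4 = 8 = 1·7 + 1), so t ≡ 4·0 = 0 ≡ 0 (mod 7).
    Then x = 26 + 60·0 = 26, valid modulo lcm(60, 14) = 420: x ≡ 26 (mod 420).
Verify: 26 mod 12 = 2, 26 mod 20 = 6, 26 mod 14 = 12.

x ≡ 26 (mod 420).


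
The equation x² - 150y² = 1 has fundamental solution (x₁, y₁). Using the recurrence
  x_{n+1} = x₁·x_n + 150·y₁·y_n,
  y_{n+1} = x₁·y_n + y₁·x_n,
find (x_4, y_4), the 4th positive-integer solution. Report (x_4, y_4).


Step 1: Find the fundamental solution (x₁, y₁) of x² - 150y² = 1.
  Expand √150 as a continued fraction. a₀ = ⌊√150⌋ = 12; iterate m_{k+1} = d_k·a_k − m_k, d_{k+1} = (150 − m_{k+1}²)/d_k, a_{k+1} = ⌊(a₀ + m_{k+1})/d_{k+1}⌋ (starting m₀ = 0, d₀ = 1), with convergents p_k = a_k·p_{k-1} + p_{k-2}, q_k = a_k·q_{k-1} + q_{k-2} (p₋₁ = 1, q₋₁ = 0):
  k = 0: a₀ = 12; p₀/q₀ = 12/1; p₀² − 150·q₀² = 144 − 150 = -6.
  k = 1: m = 12, d = 6, a = ⌊(12 + 12)/6⌋ = 4; p/q = (4·12 + 1)/(4·1 + 0) = 49/4; p² − 150·q² = 2401 − 2400 = 1.
  The first convergent with p² − 150·q² = 1 gives the fundamental solution (x₁, y₁) = (49, 4).
Step 2: Apply the recurrence (x_{n+1}, y_{n+1}) = (x₁x_n + 150y₁y_n, x₁y_n + y₁x_n) repeatedly.
  From (x_1, y_1) = (49, 4): x_2 = 49·49 + 150·4·4 = 4801; y_2 = 49·4 + 4·49 = 392.
  From (x_2, y_2) = (4801, 392): x_3 = 49·4801 + 150·4·392 = 470449; y_3 = 49·392 + 4·4801 = 38412.
  From (x_3, y_3) = (470449, 38412): x_4 = 49·470449 + 150·4·38412 = 46099201; y_4 = 49·38412 + 4·470449 = 3763984.
Step 3: Verify x_4² - 150·y_4² = 2125136332838401 - 2125136332838400 = 1 (should be 1). ✓

(x_1, y_1) = (49, 4); (x_4, y_4) = (46099201, 3763984).
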